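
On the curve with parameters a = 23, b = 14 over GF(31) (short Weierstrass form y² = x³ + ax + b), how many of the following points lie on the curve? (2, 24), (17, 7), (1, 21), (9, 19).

(2, 24): 24² ≡ 18, rhs ≡ 6 → off.
(17, 7): 7² ≡ 18, rhs ≡ 17 → off.
(1, 21): 21² ≡ 7, rhs ≡ 7 → on.
(9, 19): 19² ≡ 20, rhs ≡ 20 → on.

2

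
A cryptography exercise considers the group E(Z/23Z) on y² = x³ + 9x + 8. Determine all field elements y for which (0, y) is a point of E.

10, 13

x³ + 9x + 8 = 8 ≡ 8 (mod 23).
Square roots of 8 mod 23: 10 and 13 (since 10² = 100 ≡ 8).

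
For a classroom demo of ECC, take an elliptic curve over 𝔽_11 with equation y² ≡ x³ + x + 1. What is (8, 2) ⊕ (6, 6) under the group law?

(1, 6)

(8, 2) + (6, 6). λ = (6 - 2)/(6 - 8) ≡ 4/9 mod 11. 9⁻¹ ≡ 5 (mod 11) since 9·5 = 45 ≡ 1, so λ ≡ 9.
  x = λ² - 8 - 6 = 81 - 14 ≡ 1; y = λ·(8 - 1) - 2 ≡ 6. → (1, 6)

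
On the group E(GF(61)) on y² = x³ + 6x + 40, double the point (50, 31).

tangent at (50, 31): λ = (3·50² + 6)/(2·31) ≡ 3/1. 1⁻¹ ≡ 1 (mod 61) since 1·1 = 1 ≡ 1, so λ ≡ 3·1 ≡ 3.
  x = λ² - 50 - 50 = 9 - 100 ≡ 31; y = λ·(50 - 31) - 31 ≡ 26. → (31, 26)

(31, 26)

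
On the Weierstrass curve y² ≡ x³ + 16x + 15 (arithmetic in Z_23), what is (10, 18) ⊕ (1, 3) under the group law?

(10, 18) + (1, 3). λ = (3 - 18)/(1 - 10) ≡ 8/14 mod 23. 14⁻¹ ≡ 5 (mod 23), so λ ≡ 17.
  x = λ² - 10 - 1 = 289 - 11 ≡ 2; y = λ·(10 - 2) - 18 ≡ 3. → (2, 3)

(2, 3)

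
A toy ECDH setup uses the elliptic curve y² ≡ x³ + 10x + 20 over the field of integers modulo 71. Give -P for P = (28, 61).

-(28, 61) = (28, -61 mod 71) = (28, 10).

(28, 10)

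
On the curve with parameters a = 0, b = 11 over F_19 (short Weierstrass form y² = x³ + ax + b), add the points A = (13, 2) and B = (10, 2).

(15, 17)

(13, 2) + (10, 2). λ = (2 - 2)/(10 - 13) ≡ 0/16 mod 19. 16⁻¹ ≡ 6 (mod 19), so λ ≡ 0.
  x = λ² - 13 - 10 = 0 - 23 ≡ 15; y = λ·(13 - 15) - 2 ≡ 17. → (15, 17)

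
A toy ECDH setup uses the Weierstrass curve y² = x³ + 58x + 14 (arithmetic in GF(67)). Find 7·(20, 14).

(47, 10)

Write P = (20, 14).
Double-and-add on 7 = (111)₂. Start with P = (20, 14) for the leading 1-bit.
double: tangent at (20, 14): λ = (3·20² + 58)/(2·14) ≡ 52/28. 28⁻¹ ≡ 12 (mod 67) since 28·12 = 336 ≡ 1, so λ ≡ 52·12 ≡ 21.
  x = λ² - 20 - 20 = 441 - 40 ≡ 66; y = λ·(20 - 66) - 14 ≡ 25. → (66, 25)
add P: (66, 25) + (20, 14). λ = (14 - 25)/(20 - 66) ≡ 56/21 mod 67. 21⁻¹ ≡ 16 (mod 67), so λ ≡ 25.
  x = λ² - 66 - 20 = 625 - 86 ≡ 3; y = λ·(66 - 3) - 25 ≡ 9. → (3, 9)
double: tangent at (3, 9): λ = (3·3² + 58)/(2·9) ≡ 18/18. 18⁻¹ ≡ 41 (mod 67), so λ ≡ 18·41 ≡ 1.
  x = λ² - 3 - 3 = 1 - 6 ≡ 62; y = λ·(3 - 62) - 9 ≡ 66. → (62, 66)
add P: (62, 66) + (20, 14). λ = (14 - 66)/(20 - 62) ≡ 15/25 mod 67. 25⁻¹ ≡ 59 (mod 67), so λ ≡ 14.
  x = λ² - 62 - 20 = 196 - 82 ≡ 47; y = λ·(62 - 47) - 66 ≡ 10. → (47, 10)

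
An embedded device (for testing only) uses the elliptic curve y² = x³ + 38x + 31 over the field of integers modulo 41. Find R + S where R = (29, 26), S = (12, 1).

(5, 31)

(29, 26) + (12, 1). λ = (1 - 26)/(12 - 29) ≡ 16/24 mod 41. 24⁻¹ ≡ 12 (mod 41) since 24·12 = 288 ≡ 1, so λ ≡ 28.
  x = λ² - 29 - 12 = 784 - 41 ≡ 5; y = λ·(29 - 5) - 26 ≡ 31. → (5, 31)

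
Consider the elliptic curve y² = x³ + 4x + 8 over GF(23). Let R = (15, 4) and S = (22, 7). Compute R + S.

(15, 4) + (22, 7). λ = (7 - 4)/(22 - 15) ≡ 3/7 mod 23. 7⁻¹ ≡ 10 (mod 23), so λ ≡ 7.
  x = λ² - 15 - 22 = 49 - 37 ≡ 12; y = λ·(15 - 12) - 4 ≡ 17. → (12, 17)

(12, 17)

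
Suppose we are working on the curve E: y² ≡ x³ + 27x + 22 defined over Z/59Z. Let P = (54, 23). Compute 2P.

tangent at (54, 23): λ = (3·54² + 27)/(2·23) ≡ 43/46. 46⁻¹ ≡ 9 (mod 59), so λ ≡ 43·9 ≡ 33.
  x = λ² - 54 - 54 = 1089 - 108 ≡ 37; y = λ·(54 - 37) - 23 ≡ 7. → (37, 7)

(37, 7)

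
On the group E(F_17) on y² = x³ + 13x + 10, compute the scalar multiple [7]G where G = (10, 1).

Double-and-add on 7 = (111)₂. Start with G = (10, 1) for the leading 1-bit.
double: tangent at (10, 1): λ = (3·10² + 13)/(2·1) ≡ 7/2. 2⁻¹ ≡ 9 (mod 17) since 2·9 = 18 ≡ 1, so λ ≡ 7·9 ≡ 12.
  x = λ² - 10 - 10 = 144 - 20 ≡ 5; y = λ·(10 - 5) - 1 ≡ 8. → (5, 8)
add G: (5, 8) + (10, 1). λ = (1 - 8)/(10 - 5) ≡ 10/5 mod 17. 5⁻¹ ≡ 7 (mod 17) since 5·7 = 35 ≡ 1, so λ ≡ 2.
  x = λ² - 5 - 10 = 4 - 15 ≡ 6; y = λ·(5 - 6) - 8 ≡ 7. → (6, 7)
double: tangent at (6, 7): λ = (3·6² + 13)/(2·7) ≡ 2/14. 14⁻¹ ≡ 11 (mod 17) since 14·11 = 154 ≡ 1, so λ ≡ 2·11 ≡ 5.
  x = λ² - 6 - 6 = 25 - 12 ≡ 13; y = λ·(6 - 13) - 7 ≡ 9. → (13, 9)
add G: (13, 9) + (10, 1). λ = (1 - 9)/(10 - 13) ≡ 9/14 mod 17. 14⁻¹ ≡ 11 (mod 17) since 14·11 = 154 ≡ 1, so λ ≡ 14.
  x = λ² - 13 - 10 = 196 - 23 ≡ 3; y = λ·(13 - 3) - 9 ≡ 12. → (3, 12)

(3, 12)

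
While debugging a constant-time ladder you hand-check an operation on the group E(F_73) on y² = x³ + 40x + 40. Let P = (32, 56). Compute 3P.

(46, 70)

Repeated addition: build up to 3P.
2P: tangent at (32, 56): λ = (3·32² + 40)/(2·56) ≡ 46/39. 39⁻¹ ≡ 15 (mod 73) since 39·15 = 585 ≡ 1, so λ ≡ 46·15 ≡ 33.
  x = λ² - 32 - 32 = 1089 - 64 ≡ 3; y = λ·(32 - 3) - 56 ≡ 25. → (3, 25)
3P: (3, 25) + (32, 56). λ = (56 - 25)/(32 - 3) ≡ 31/29 mod 73. 29⁻¹ ≡ 68 (mod 73) since 29·68 = 1972 ≡ 1, so λ ≡ 64.
  x = λ² - 3 - 32 = 4096 - 35 ≡ 46; y = λ·(3 - 46) - 25 ≡ 70. → (46, 70)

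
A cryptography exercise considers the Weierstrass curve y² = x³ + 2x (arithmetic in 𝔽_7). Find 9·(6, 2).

Write P = (6, 2).
Double-and-add on 9 = (1001)₂. Start with P = (6, 2) for the leading 1-bit.
double: tangent at (6, 2): λ = (3·6² + 2)/(2·2) ≡ 5/4. 4⁻¹ ≡ 2 (mod 7), so λ ≡ 5·2 ≡ 3.
  x = λ² - 6 - 6 = 9 - 12 ≡ 4; y = λ·(6 - 4) - 2 ≡ 4. → (4, 4)
double: tangent at (4, 4): λ = (3·4² + 2)/(2·4) ≡ 1/1. 1⁻¹ ≡ 1 (mod 7) since 1·1 = 1 ≡ 1, so λ ≡ 1·1 ≡ 1.
  x = λ² - 4 - 4 = 1 - 8 ≡ 0; y = λ·(4 - 0) - 4 ≡ 0. → (0, 0)
double: (0, 0) + (0, 0): same x and y₁ ≡ -y₂, so the sum is ∞.
add P: ∞ + (6, 2) = (6, 2) (identity).

(6, 2)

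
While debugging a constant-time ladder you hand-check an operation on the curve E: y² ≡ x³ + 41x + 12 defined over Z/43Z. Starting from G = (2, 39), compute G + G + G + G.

(32, 6)

Double-and-add on 4 = (100)₂. Start with G = (2, 39) for the leading 1-bit.
double: tangent at (2, 39): λ = (3·2² + 41)/(2·39) ≡ 10/35. 35⁻¹ ≡ 16 (mod 43), so λ ≡ 10·16 ≡ 31.
  x = λ² - 2 - 2 = 961 - 4 ≡ 11; y = λ·(2 - 11) - 39 ≡ 26. → (11, 26)
double: tangent at (11, 26): λ = (3·11² + 41)/(2·26) ≡ 17/9. 9⁻¹ ≡ 24 (mod 43), so λ ≡ 17·24 ≡ 21.
  x = λ² - 11 - 11 = 441 - 22 ≡ 32; y = λ·(11 - 32) - 26 ≡ 6. → (32, 6)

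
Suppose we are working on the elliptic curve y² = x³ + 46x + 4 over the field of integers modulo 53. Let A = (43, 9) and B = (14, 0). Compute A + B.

(45, 5)

(43, 9) + (14, 0). λ = (0 - 9)/(14 - 43) ≡ 44/24 mod 53. 24⁻¹ ≡ 42 (mod 53) since 24·42 = 1008 ≡ 1, so λ ≡ 46.
  x = λ² - 43 - 14 = 2116 - 57 ≡ 45; y = λ·(43 - 45) - 9 ≡ 5. → (45, 5)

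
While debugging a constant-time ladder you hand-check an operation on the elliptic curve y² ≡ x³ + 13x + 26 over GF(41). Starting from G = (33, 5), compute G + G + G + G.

(32, 0)

Double-and-add on 4 = (100)₂. Start with G = (33, 5) for the leading 1-bit.
double: tangent at (33, 5): λ = (3·33² + 13)/(2·5) ≡ 0/10. 10⁻¹ ≡ 37 (mod 41), so λ ≡ 0·37 ≡ 0.
  x = λ² - 33 - 33 = 0 - 66 ≡ 16; y = λ·(33 - 16) - 5 ≡ 36. → (16, 36)
double: tangent at (16, 36): λ = (3·16² + 13)/(2·36) ≡ 2/31. 31⁻¹ ≡ 4 (mod 41), so λ ≡ 2·4 ≡ 8.
  x = λ² - 16 - 16 = 64 - 32 ≡ 32; y = λ·(16 - 32) - 36 ≡ 0. → (32, 0)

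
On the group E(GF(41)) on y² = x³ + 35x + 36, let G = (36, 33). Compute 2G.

tangent at (36, 33): λ = (3·36² + 35)/(2·33) ≡ 28/25. 25⁻¹ ≡ 23 (mod 41) since 25·23 = 575 ≡ 1, so λ ≡ 28·23 ≡ 29.
  x = λ² - 36 - 36 = 841 - 72 ≡ 31; y = λ·(36 - 31) - 33 ≡ 30. → (31, 30)

(31, 30)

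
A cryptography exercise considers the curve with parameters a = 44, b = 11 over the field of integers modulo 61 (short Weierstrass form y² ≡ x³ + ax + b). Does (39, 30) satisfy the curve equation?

y² = 30² ≡ 46; x³ + 44x + 11 = 61046 ≡ 46 (mod 61). 46 = 46.

yes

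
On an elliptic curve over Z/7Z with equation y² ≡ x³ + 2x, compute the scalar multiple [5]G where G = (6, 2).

(5, 3)

Double-and-add on 5 = (101)₂. Start with G = (6, 2) for the leading 1-bit.
double: tangent at (6, 2): λ = (3·6² + 2)/(2·2) ≡ 5/4. 4⁻¹ ≡ 2 (mod 7), so λ ≡ 5·2 ≡ 3.
  x = λ² - 6 - 6 = 9 - 12 ≡ 4; y = λ·(6 - 4) - 2 ≡ 4. → (4, 4)
double: tangent at (4, 4): λ = (3·4² + 2)/(2·4) ≡ 1/1. 1⁻¹ ≡ 1 (mod 7) since 1·1 = 1 ≡ 1, so λ ≡ 1·1 ≡ 1.
  x = λ² - 4 - 4 = 1 - 8 ≡ 0; y = λ·(4 - 0) - 4 ≡ 0. → (0, 0)
add G: (0, 0) + (6, 2). λ = (2 - 0)/(6 - 0) ≡ 2/6 mod 7. 6⁻¹ ≡ 6 (mod 7) since 6·6 = 36 ≡ 1, so λ ≡ 5.
  x = λ² - 0 - 6 = 25 - 6 ≡ 5; y = λ·(0 - 5) - 0 ≡ 3. → (5, 3)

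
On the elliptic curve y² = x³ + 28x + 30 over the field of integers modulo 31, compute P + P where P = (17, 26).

tangent at (17, 26): λ = (3·17² + 28)/(2·26) ≡ 27/21. 21⁻¹ ≡ 3 (mod 31), so λ ≡ 27·3 ≡ 19.
  x = λ² - 17 - 17 = 361 - 34 ≡ 17; y = λ·(17 - 17) - 26 ≡ 5. → (17, 5)

(17, 5)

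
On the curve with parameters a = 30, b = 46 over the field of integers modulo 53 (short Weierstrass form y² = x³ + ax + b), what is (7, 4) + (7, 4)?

tangent at (7, 4): λ = (3·7² + 30)/(2·4) ≡ 18/8. 8⁻¹ ≡ 20 (mod 53), so λ ≡ 18·20 ≡ 42.
  x = λ² - 7 - 7 = 1764 - 14 ≡ 1; y = λ·(7 - 1) - 4 ≡ 36. → (1, 36)

(1, 36)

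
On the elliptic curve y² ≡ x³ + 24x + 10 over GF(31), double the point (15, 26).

(29, 4)

tangent at (15, 26): λ = (3·15² + 24)/(2·26) ≡ 17/21. 21⁻¹ ≡ 3 (mod 31), so λ ≡ 17·3 ≡ 20.
  x = λ² - 15 - 15 = 400 - 30 ≡ 29; y = λ·(15 - 29) - 26 ≡ 4. → (29, 4)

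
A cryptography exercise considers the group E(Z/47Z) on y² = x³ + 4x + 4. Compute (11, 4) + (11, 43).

O

The two points share x = 11 and their y-coordinates satisfy 4 + 43 ≡ 0 (mod 47), so they are inverses. Their sum is O.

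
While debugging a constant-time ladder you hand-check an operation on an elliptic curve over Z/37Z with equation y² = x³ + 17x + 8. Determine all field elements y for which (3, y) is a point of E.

x³ + 17x + 8 = 86 ≡ 12 (mod 37).
Square roots of 12 mod 37: 7 and 30 (since 7² = 49 ≡ 12).

7, 30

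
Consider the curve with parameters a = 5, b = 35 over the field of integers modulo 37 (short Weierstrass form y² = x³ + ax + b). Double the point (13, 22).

tangent at (13, 22): λ = (3·13² + 5)/(2·22) ≡ 31/7. 7⁻¹ ≡ 16 (mod 37), so λ ≡ 31·16 ≡ 15.
  x = λ² - 13 - 13 = 225 - 26 ≡ 14; y = λ·(13 - 14) - 22 ≡ 0. → (14, 0)

(14, 0)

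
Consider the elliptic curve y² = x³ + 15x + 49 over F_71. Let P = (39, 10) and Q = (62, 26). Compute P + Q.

(39, 10) + (62, 26). λ = (26 - 10)/(62 - 39) ≡ 16/23 mod 71. 23⁻¹ ≡ 34 (mod 71), so λ ≡ 47.
  x = λ² - 39 - 62 = 2209 - 101 ≡ 49; y = λ·(39 - 49) - 10 ≡ 17. → (49, 17)

(49, 17)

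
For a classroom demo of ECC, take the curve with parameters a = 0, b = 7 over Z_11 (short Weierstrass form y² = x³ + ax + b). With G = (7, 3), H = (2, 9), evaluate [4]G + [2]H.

First 4G:
Double-and-add on 4 = (100)₂. Start with G = (7, 3) for the leading 1-bit.
double: tangent at (7, 3): λ = (3·7² + 0)/(2·3) ≡ 4/6. 6⁻¹ ≡ 2 (mod 11), so λ ≡ 4·2 ≡ 8.
  x = λ² - 7 - 7 = 64 - 14 ≡ 6; y = λ·(7 - 6) - 3 ≡ 5. → (6, 5)
double: tangent at (6, 5): λ = (3·6² + 0)/(2·5) ≡ 9/10. 10⁻¹ ≡ 10 (mod 11) since 10·10 = 100 ≡ 1, so λ ≡ 9·10 ≡ 2.
  x = λ² - 6 - 6 = 4 - 12 ≡ 3; y = λ·(6 - 3) - 5 ≡ 1. → (3, 1)
4G = (3, 1).
Next 2H:
Repeated addition: build up to 2H.
2H: tangent at (2, 9): λ = (3·2² + 0)/(2·9) ≡ 1/7. 7⁻¹ ≡ 8 (mod 11), so λ ≡ 1·8 ≡ 8.
  x = λ² - 2 - 2 = 64 - 4 ≡ 5; y = λ·(2 - 5) - 9 ≡ 0. → (5, 0)
2H = (5, 0).
Finally 4G + 2H:
(3, 1) + (5, 0). λ = (0 - 1)/(5 - 3) ≡ 10/2 mod 11. 2⁻¹ ≡ 6 (mod 11), so λ ≡ 5.
  x = λ² - 3 - 5 = 25 - 8 ≡ 6; y = λ·(3 - 6) - 1 ≡ 6. → (6, 6)

(6, 6)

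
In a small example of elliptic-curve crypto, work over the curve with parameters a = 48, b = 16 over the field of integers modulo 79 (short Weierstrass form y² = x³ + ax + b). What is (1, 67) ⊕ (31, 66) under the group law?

(19, 60)

(1, 67) + (31, 66). λ = (66 - 67)/(31 - 1) ≡ 78/30 mod 79. 30⁻¹ ≡ 29 (mod 79) since 30·29 = 870 ≡ 1, so λ ≡ 50.
  x = λ² - 1 - 31 = 2500 - 32 ≡ 19; y = λ·(1 - 19) - 67 ≡ 60. → (19, 60)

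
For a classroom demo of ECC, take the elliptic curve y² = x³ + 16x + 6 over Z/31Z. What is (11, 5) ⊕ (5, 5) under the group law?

(15, 26)

(11, 5) + (5, 5). λ = (5 - 5)/(5 - 11) ≡ 0/25 mod 31. 25⁻¹ ≡ 5 (mod 31) since 25·5 = 125 ≡ 1, so λ ≡ 0.
  x = λ² - 11 - 5 = 0 - 16 ≡ 15; y = λ·(11 - 15) - 5 ≡ 26. → (15, 26)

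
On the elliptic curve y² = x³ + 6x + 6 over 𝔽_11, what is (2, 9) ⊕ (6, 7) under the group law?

(2, 9) + (6, 7). λ = (7 - 9)/(6 - 2) ≡ 9/4 mod 11. 4⁻¹ ≡ 3 (mod 11) since 4·3 = 12 ≡ 1, so λ ≡ 5.
  x = λ² - 2 - 6 = 25 - 8 ≡ 6; y = λ·(2 - 6) - 9 ≡ 4. → (6, 4)

(6, 4)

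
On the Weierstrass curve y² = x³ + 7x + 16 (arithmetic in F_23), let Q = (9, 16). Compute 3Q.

Repeated addition: build up to 3Q.
2Q: tangent at (9, 16): λ = (3·9² + 7)/(2·16) ≡ 20/9. 9⁻¹ ≡ 18 (mod 23), so λ ≡ 20·18 ≡ 15.
  x = λ² - 9 - 9 = 225 - 18 ≡ 0; y = λ·(9 - 0) - 16 ≡ 4. → (0, 4)
3Q: (0, 4) + (9, 16). λ = (16 - 4)/(9 - 0) ≡ 12/9 mod 23. 9⁻¹ ≡ 18 (mod 23), so λ ≡ 9.
  x = λ² - 0 - 9 = 81 - 9 ≡ 3; y = λ·(0 - 3) - 4 ≡ 15. → (3, 15)

(3, 15)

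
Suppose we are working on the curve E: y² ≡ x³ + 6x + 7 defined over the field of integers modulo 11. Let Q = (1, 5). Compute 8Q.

O

Repeated addition: build up to 8Q.
2Q: tangent at (1, 5): λ = (3·1² + 6)/(2·5) ≡ 9/10. 10⁻¹ ≡ 10 (mod 11), so λ ≡ 9·10 ≡ 2.
  x = λ² - 1 - 1 = 4 - 2 ≡ 2; y = λ·(1 - 2) - 5 ≡ 4. → (2, 4)
3Q: (2, 4) + (1, 5). λ = (5 - 4)/(1 - 2) ≡ 1/10 mod 11. 10⁻¹ ≡ 10 (mod 11) since 10·10 = 100 ≡ 1, so λ ≡ 10.
  x = λ² - 2 - 1 = 100 - 3 ≡ 9; y = λ·(2 - 9) - 4 ≡ 3. → (9, 3)
4Q: (9, 3) + (1, 5). λ = (5 - 3)/(1 - 9) ≡ 2/3 mod 11. 3⁻¹ ≡ 4 (mod 11) since 3·4 = 12 ≡ 1, so λ ≡ 8.
  x = λ² - 9 - 1 = 64 - 10 ≡ 10; y = λ·(9 - 10) - 3 ≡ 0. → (10, 0)
5Q: (10, 0) + (1, 5). λ = (5 - 0)/(1 - 10) ≡ 5/2 mod 11. 2⁻¹ ≡ 6 (mod 11), so λ ≡ 8.
  x = λ² - 10 - 1 = 64 - 11 ≡ 9; y = λ·(10 - 9) - 0 ≡ 8. → (9, 8)
6Q: (9, 8) + (1, 5). λ = (5 - 8)/(1 - 9) ≡ 8/3 mod 11. 3⁻¹ ≡ 4 (mod 11), so λ ≡ 10.
  x = λ² - 9 - 1 = 100 - 10 ≡ 2; y = λ·(9 - 2) - 8 ≡ 7. → (2, 7)
7Q: (2, 7) + (1, 5). λ = (5 - 7)/(1 - 2) ≡ 9/10 mod 11. 10⁻¹ ≡ 10 (mod 11) since 10·10 = 100 ≡ 1, so λ ≡ 2.
  x = λ² - 2 - 1 = 4 - 3 ≡ 1; y = λ·(2 - 1) - 7 ≡ 6. → (1, 6)
8Q: (1, 6) + (1, 5): same x and y₁ ≡ -y₂, so the sum is O.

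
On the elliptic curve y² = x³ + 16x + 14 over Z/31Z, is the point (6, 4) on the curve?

yes

y² = 4² ≡ 16; x³ + 16x + 14 = 326 ≡ 16 (mod 31). 16 = 16.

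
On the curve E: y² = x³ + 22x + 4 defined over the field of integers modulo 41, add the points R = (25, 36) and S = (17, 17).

(4, 19)

(25, 36) + (17, 17). λ = (17 - 36)/(17 - 25) ≡ 22/33 mod 41. 33⁻¹ ≡ 5 (mod 41) since 33·5 = 165 ≡ 1, so λ ≡ 28.
  x = λ² - 25 - 17 = 784 - 42 ≡ 4; y = λ·(25 - 4) - 36 ≡ 19. → (4, 19)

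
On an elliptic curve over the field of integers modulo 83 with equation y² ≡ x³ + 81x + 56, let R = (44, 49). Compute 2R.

tangent at (44, 49): λ = (3·44² + 81)/(2·49) ≡ 79/15. 15⁻¹ ≡ 72 (mod 83) since 15·72 = 1080 ≡ 1, so λ ≡ 79·72 ≡ 44.
  x = λ² - 44 - 44 = 1936 - 88 ≡ 22; y = λ·(44 - 22) - 49 ≡ 6. → (22, 6)

(22, 6)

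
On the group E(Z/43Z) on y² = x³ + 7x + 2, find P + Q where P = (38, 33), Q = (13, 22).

(1, 28)

(38, 33) + (13, 22). λ = (22 - 33)/(13 - 38) ≡ 32/18 mod 43. 18⁻¹ ≡ 12 (mod 43) since 18·12 = 216 ≡ 1, so λ ≡ 40.
  x = λ² - 38 - 13 = 1600 - 51 ≡ 1; y = λ·(38 - 1) - 33 ≡ 28. → (1, 28)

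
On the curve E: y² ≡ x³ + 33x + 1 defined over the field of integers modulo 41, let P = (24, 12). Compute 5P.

Repeated addition: build up to 5P.
2P: tangent at (24, 12): λ = (3·24² + 33)/(2·12) ≡ 39/24. 24⁻¹ ≡ 12 (mod 41) since 24·12 = 288 ≡ 1, so λ ≡ 39·12 ≡ 17.
  x = λ² - 24 - 24 = 289 - 48 ≡ 36; y = λ·(24 - 36) - 12 ≡ 30. → (36, 30)
3P: (36, 30) + (24, 12). λ = (12 - 30)/(24 - 36) ≡ 23/29 mod 41. 29⁻¹ ≡ 17 (mod 41) since 29·17 = 493 ≡ 1, so λ ≡ 22.
  x = λ² - 36 - 24 = 484 - 60 ≡ 14; y = λ·(36 - 14) - 30 ≡ 3. → (14, 3)
4P: (14, 3) + (24, 12). λ = (12 - 3)/(24 - 14) ≡ 9/10 mod 41. 10⁻¹ ≡ 37 (mod 41) since 10·37 = 370 ≡ 1, so λ ≡ 5.
  x = λ² - 14 - 24 = 25 - 38 ≡ 28; y = λ·(14 - 28) - 3 ≡ 9. → (28, 9)
5P: (28, 9) + (24, 12). λ = (12 - 9)/(24 - 28) ≡ 3/37 mod 41. 37⁻¹ ≡ 10 (mod 41) since 37·10 = 370 ≡ 1, so λ ≡ 30.
  x = λ² - 28 - 24 = 900 - 52 ≡ 28; y = λ·(28 - 28) - 9 ≡ 32. → (28, 32)

(28, 32)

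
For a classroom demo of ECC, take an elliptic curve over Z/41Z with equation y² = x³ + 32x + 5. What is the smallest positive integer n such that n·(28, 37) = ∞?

12

2P: tangent at (28, 37): λ = (3·28² + 32)/(2·37) ≡ 6/33. 33⁻¹ ≡ 5 (mod 41) since 33·5 = 165 ≡ 1, so λ ≡ 6·5 ≡ 30.
  x = λ² - 28 - 28 = 900 - 56 ≡ 24; y = λ·(28 - 24) - 37 ≡ 1. → (24, 1)
3P: (24, 1) + (28, 37). λ = (37 - 1)/(28 - 24) ≡ 36/4 mod 41. 4⁻¹ ≡ 31 (mod 41) since 4·31 = 124 ≡ 1, so λ ≡ 9.
  x = λ² - 24 - 28 = 81 - 52 ≡ 29; y = λ·(24 - 29) - 1 ≡ 36. → (29, 36)
4P: (29, 36) + (28, 37). λ = (37 - 36)/(28 - 29) ≡ 1/40 mod 41. 40⁻¹ ≡ 40 (mod 41), so λ ≡ 40.
  x = λ² - 29 - 28 = 1600 - 57 ≡ 26; y = λ·(29 - 26) - 36 ≡ 2. → (26, 2)
5P: (26, 2) + (28, 37). λ = (37 - 2)/(28 - 26) ≡ 35/2 mod 41. 2⁻¹ ≡ 21 (mod 41), so λ ≡ 38.
  x = λ² - 26 - 28 = 1444 - 54 ≡ 37; y = λ·(26 - 37) - 2 ≡ 31. → (37, 31)
6P: (37, 31) + (28, 37). λ = (37 - 31)/(28 - 37) ≡ 6/32 mod 41. 32⁻¹ ≡ 9 (mod 41) since 32·9 = 288 ≡ 1, so λ ≡ 13.
  x = λ² - 37 - 28 = 169 - 65 ≡ 22; y = λ·(37 - 22) - 31 ≡ 0. → (22, 0)
7P: (22, 0) + (28, 37). λ = (37 - 0)/(28 - 22) ≡ 37/6 mod 41. 6⁻¹ ≡ 7 (mod 41), so λ ≡ 13.
  x = λ² - 22 - 28 = 169 - 50 ≡ 37; y = λ·(22 - 37) - 0 ≡ 10. → (37, 10)
8P: (37, 10) + (28, 37). λ = (37 - 10)/(28 - 37) ≡ 27/32 mod 41. 32⁻¹ ≡ 9 (mod 41), so λ ≡ 38.
  x = λ² - 37 - 28 = 1444 - 65 ≡ 26; y = λ·(37 - 26) - 10 ≡ 39. → (26, 39)
9P: (26, 39) + (28, 37). λ = (37 - 39)/(28 - 26) ≡ 39/2 mod 41. 2⁻¹ ≡ 21 (mod 41), so λ ≡ 40.
  x = λ² - 26 - 28 = 1600 - 54 ≡ 29; y = λ·(26 - 29) - 39 ≡ 5. → (29, 5)
10P: (29, 5) + (28, 37). λ = (37 - 5)/(28 - 29) ≡ 32/40 mod 41. 40⁻¹ ≡ 40 (mod 41), so λ ≡ 9.
  x = λ² - 29 - 28 = 81 - 57 ≡ 24; y = λ·(29 - 24) - 5 ≡ 40. → (24, 40)
11P: (24, 40) + (28, 37). λ = (37 - 40)/(28 - 24) ≡ 38/4 mod 41. 4⁻¹ ≡ 31 (mod 41), so λ ≡ 30.
  x = λ² - 24 - 28 = 900 - 52 ≡ 28; y = λ·(24 - 28) - 40 ≡ 4. → (28, 4)
12P: (28, 4) + (28, 37): same x and y₁ ≡ -y₂, so the sum is ∞.
12P = ∞, so the order is 12.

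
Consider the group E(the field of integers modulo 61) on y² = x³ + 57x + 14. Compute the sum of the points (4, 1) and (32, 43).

(12, 48)

(4, 1) + (32, 43). λ = (43 - 1)/(32 - 4) ≡ 42/28 mod 61. 28⁻¹ ≡ 24 (mod 61), so λ ≡ 32.
  x = λ² - 4 - 32 = 1024 - 36 ≡ 12; y = λ·(4 - 12) - 1 ≡ 48. → (12, 48)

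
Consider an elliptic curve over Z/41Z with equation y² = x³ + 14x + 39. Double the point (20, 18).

tangent at (20, 18): λ = (3·20² + 14)/(2·18) ≡ 25/36. 36⁻¹ ≡ 8 (mod 41), so λ ≡ 25·8 ≡ 36.
  x = λ² - 20 - 20 = 1296 - 40 ≡ 26; y = λ·(20 - 26) - 18 ≡ 12. → (26, 12)

(26, 12)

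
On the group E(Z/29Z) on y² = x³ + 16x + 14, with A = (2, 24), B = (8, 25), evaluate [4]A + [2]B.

First 4A:
Repeated addition: build up to 4A.
2A: tangent at (2, 24): λ = (3·2² + 16)/(2·24) ≡ 28/19. 19⁻¹ ≡ 26 (mod 29), so λ ≡ 28·26 ≡ 3.
  x = λ² - 2 - 2 = 9 - 4 ≡ 5; y = λ·(2 - 5) - 24 ≡ 25. → (5, 25)
3A: (5, 25) + (2, 24). λ = (24 - 25)/(2 - 5) ≡ 28/26 mod 29. 26⁻¹ ≡ 19 (mod 29), so λ ≡ 10.
  x = λ² - 5 - 2 = 100 - 7 ≡ 6; y = λ·(5 - 6) - 25 ≡ 23. → (6, 23)
4A: (6, 23) + (2, 24). λ = (24 - 23)/(2 - 6) ≡ 1/25 mod 29. 25⁻¹ ≡ 7 (mod 29), so λ ≡ 7.
  x = λ² - 6 - 2 = 49 - 8 ≡ 12; y = λ·(6 - 12) - 23 ≡ 22. → (12, 22)
4A = (12, 22).
Next 2B:
Repeated addition: build up to 2B.
2B: tangent at (8, 25): λ = (3·8² + 16)/(2·25) ≡ 5/21. 21⁻¹ ≡ 18 (mod 29), so λ ≡ 5·18 ≡ 3.
  x = λ² - 8 - 8 = 9 - 16 ≡ 22; y = λ·(8 - 22) - 25 ≡ 20. → (22, 20)
2B = (22, 20).
Finally 4A + 2B:
(12, 22) + (22, 20). λ = (20 - 22)/(22 - 12) ≡ 27/10 mod 29. 10⁻¹ ≡ 3 (mod 29), so λ ≡ 23.
  x = λ² - 12 - 22 = 529 - 34 ≡ 2; y = λ·(12 - 2) - 22 ≡ 5. → (2, 5)

(2, 5)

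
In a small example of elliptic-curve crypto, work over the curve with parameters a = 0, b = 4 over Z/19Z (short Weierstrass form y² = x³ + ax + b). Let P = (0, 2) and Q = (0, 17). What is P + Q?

The two points share x = 0 and their y-coordinates satisfy 2 + 17 ≡ 0 (mod 19), so they are inverses. Their sum is O.

O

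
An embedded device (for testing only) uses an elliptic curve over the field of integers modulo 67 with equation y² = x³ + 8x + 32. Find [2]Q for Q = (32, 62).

tangent at (32, 62): λ = (3·32² + 8)/(2·62) ≡ 65/57. 57⁻¹ ≡ 20 (mod 67) since 57·20 = 1140 ≡ 1, so λ ≡ 65·20 ≡ 27.
  x = λ² - 32 - 32 = 729 - 64 ≡ 62; y = λ·(32 - 62) - 62 ≡ 66. → (62, 66)

(62, 66)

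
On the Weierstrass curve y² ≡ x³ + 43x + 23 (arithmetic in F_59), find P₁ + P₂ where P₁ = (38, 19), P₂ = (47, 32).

(38, 40)

(38, 19) + (47, 32). λ = (32 - 19)/(47 - 38) ≡ 13/9 mod 59. 9⁻¹ ≡ 46 (mod 59) since 9·46 = 414 ≡ 1, so λ ≡ 8.
  x = λ² - 38 - 47 = 64 - 85 ≡ 38; y = λ·(38 - 38) - 19 ≡ 40. → (38, 40)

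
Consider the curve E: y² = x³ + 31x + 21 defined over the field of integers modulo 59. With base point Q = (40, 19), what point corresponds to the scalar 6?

Double-and-add on 6 = (110)₂. Start with Q = (40, 19) for the leading 1-bit.
double: tangent at (40, 19): λ = (3·40² + 31)/(2·19) ≡ 52/38. 38⁻¹ ≡ 14 (mod 59) since 38·14 = 532 ≡ 1, so λ ≡ 52·14 ≡ 20.
  x = λ² - 40 - 40 = 400 - 80 ≡ 25; y = λ·(40 - 25) - 19 ≡ 45. → (25, 45)
add Q: (25, 45) + (40, 19). λ = (19 - 45)/(40 - 25) ≡ 33/15 mod 59. 15⁻¹ ≡ 4 (mod 59), so λ ≡ 14.
  x = λ² - 25 - 40 = 196 - 65 ≡ 13; y = λ·(25 - 13) - 45 ≡ 5. → (13, 5)
double: tangent at (13, 5): λ = (3·13² + 31)/(2·5) ≡ 7/10. 10⁻¹ ≡ 6 (mod 59), so λ ≡ 7·6 ≡ 42.
  x = λ² - 13 - 13 = 1764 - 26 ≡ 27; y = λ·(13 - 27) - 5 ≡ 56. → (27, 56)

(27, 56)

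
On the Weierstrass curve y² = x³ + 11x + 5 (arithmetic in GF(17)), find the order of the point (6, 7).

2P: tangent at (6, 7): λ = (3·6² + 11)/(2·7) ≡ 0/14. 14⁻¹ ≡ 11 (mod 17), so λ ≡ 0·11 ≡ 0.
  x = λ² - 6 - 6 = 0 - 12 ≡ 5; y = λ·(6 - 5) - 7 ≡ 10. → (5, 10)
3P: (5, 10) + (6, 7). λ = (7 - 10)/(6 - 5) ≡ 14/1 mod 17. 1⁻¹ ≡ 1 (mod 17), so λ ≡ 14.
  x = λ² - 5 - 6 = 196 - 11 ≡ 15; y = λ·(5 - 15) - 10 ≡ 3. → (15, 3)
4P: (15, 3) + (6, 7). λ = (7 - 3)/(6 - 15) ≡ 4/8 mod 17. 8⁻¹ ≡ 15 (mod 17) since 8·15 = 120 ≡ 1, so λ ≡ 9.
  x = λ² - 15 - 6 = 81 - 21 ≡ 9; y = λ·(15 - 9) - 3 ≡ 0. → (9, 0)
5P: (9, 0) + (6, 7). λ = (7 - 0)/(6 - 9) ≡ 7/14 mod 17. 14⁻¹ ≡ 11 (mod 17), so λ ≡ 9.
  x = λ² - 9 - 6 = 81 - 15 ≡ 15; y = λ·(9 - 15) - 0 ≡ 14. → (15, 14)
6P: (15, 14) + (6, 7). λ = (7 - 14)/(6 - 15) ≡ 10/8 mod 17. 8⁻¹ ≡ 15 (mod 17) since 8·15 = 120 ≡ 1, so λ ≡ 14.
  x = λ² - 15 - 6 = 196 - 21 ≡ 5; y = λ·(15 - 5) - 14 ≡ 7. → (5, 7)
7P: (5, 7) + (6, 7). λ = (7 - 7)/(6 - 5) ≡ 0/1 mod 17. 1⁻¹ ≡ 1 (mod 17), so λ ≡ 0.
  x = λ² - 5 - 6 = 0 - 11 ≡ 6; y = λ·(5 - 6) - 7 ≡ 10. → (6, 10)
8P: (6, 10) + (6, 7): same x and y₁ ≡ -y₂, so the sum is O.
8P = O, so the order is 8.

8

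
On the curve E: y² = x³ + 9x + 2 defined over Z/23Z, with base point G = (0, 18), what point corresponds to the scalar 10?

Double-and-add on 10 = (1010)₂. Start with G = (0, 18) for the leading 1-bit.
double: tangent at (0, 18): λ = (3·0² + 9)/(2·18) ≡ 9/13. 13⁻¹ ≡ 16 (mod 23) since 13·16 = 208 ≡ 1, so λ ≡ 9·16 ≡ 6.
  x = λ² - 0 - 0 = 36 - 0 ≡ 13; y = λ·(0 - 13) - 18 ≡ 19. → (13, 19)
double: tangent at (13, 19): λ = (3·13² + 9)/(2·19) ≡ 10/15. 15⁻¹ ≡ 20 (mod 23) since 15·20 = 300 ≡ 1, so λ ≡ 10·20 ≡ 16.
  x = λ² - 13 - 13 = 256 - 26 ≡ 0; y = λ·(13 - 0) - 19 ≡ 5. → (0, 5)
add G: (0, 5) + (0, 18): same x and y₁ ≡ -y₂, so the sum is 𝒪.
double: 𝒪 + 𝒪 = 𝒪 (identity).

O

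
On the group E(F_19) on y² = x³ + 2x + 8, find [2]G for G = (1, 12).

(18, 9)

tangent at (1, 12): λ = (3·1² + 2)/(2·12) ≡ 5/5. 5⁻¹ ≡ 4 (mod 19), so λ ≡ 5·4 ≡ 1.
  x = λ² - 1 - 1 = 1 - 2 ≡ 18; y = λ·(1 - 18) - 12 ≡ 9. → (18, 9)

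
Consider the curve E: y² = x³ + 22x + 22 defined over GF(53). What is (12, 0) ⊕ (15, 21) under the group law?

(12, 0) + (15, 21). λ = (21 - 0)/(15 - 12) ≡ 21/3 mod 53. 3⁻¹ ≡ 18 (mod 53), so λ ≡ 7.
  x = λ² - 12 - 15 = 49 - 27 ≡ 22; y = λ·(12 - 22) - 0 ≡ 36. → (22, 36)

(22, 36)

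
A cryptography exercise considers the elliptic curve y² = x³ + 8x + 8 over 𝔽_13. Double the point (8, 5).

tangent at (8, 5): λ = (3·8² + 8)/(2·5) ≡ 5/10. 10⁻¹ ≡ 4 (mod 13), so λ ≡ 5·4 ≡ 7.
  x = λ² - 8 - 8 = 49 - 16 ≡ 7; y = λ·(8 - 7) - 5 ≡ 2. → (7, 2)

(7, 2)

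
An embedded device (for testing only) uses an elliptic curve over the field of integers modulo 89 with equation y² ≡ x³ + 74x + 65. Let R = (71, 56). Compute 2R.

(46, 71)

tangent at (71, 56): λ = (3·71² + 74)/(2·56) ≡ 67/23. 23⁻¹ ≡ 31 (mod 89) since 23·31 = 713 ≡ 1, so λ ≡ 67·31 ≡ 30.
  x = λ² - 71 - 71 = 900 - 142 ≡ 46; y = λ·(71 - 46) - 56 ≡ 71. → (46, 71)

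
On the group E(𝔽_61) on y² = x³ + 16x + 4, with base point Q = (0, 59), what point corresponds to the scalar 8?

(30, 41)

Repeated addition: build up to 8Q.
2Q: tangent at (0, 59): λ = (3·0² + 16)/(2·59) ≡ 16/57. 57⁻¹ ≡ 15 (mod 61) since 57·15 = 855 ≡ 1, so λ ≡ 16·15 ≡ 57.
  x = λ² - 0 - 0 = 3249 - 0 ≡ 16; y = λ·(0 - 16) - 59 ≡ 5. → (16, 5)
3Q: (16, 5) + (0, 59). λ = (59 - 5)/(0 - 16) ≡ 54/45 mod 61. 45⁻¹ ≡ 19 (mod 61), so λ ≡ 50.
  x = λ² - 16 - 0 = 2500 - 16 ≡ 44; y = λ·(16 - 44) - 5 ≡ 59. → (44, 59)
4Q: (44, 59) + (0, 59). λ = (59 - 59)/(0 - 44) ≡ 0/17 mod 61. 17⁻¹ ≡ 18 (mod 61), so λ ≡ 0.
  x = λ² - 44 - 0 = 0 - 44 ≡ 17; y = λ·(44 - 17) - 59 ≡ 2. → (17, 2)
5Q: (17, 2) + (0, 59). λ = (59 - 2)/(0 - 17) ≡ 57/44 mod 61. 44⁻¹ ≡ 43 (mod 61), so λ ≡ 11.
  x = λ² - 17 - 0 = 121 - 17 ≡ 43; y = λ·(17 - 43) - 2 ≡ 17. → (43, 17)
6Q: (43, 17) + (0, 59). λ = (59 - 17)/(0 - 43) ≡ 42/18 mod 61. 18⁻¹ ≡ 17 (mod 61) since 18·17 = 306 ≡ 1, so λ ≡ 43.
  x = λ² - 43 - 0 = 1849 - 43 ≡ 37; y = λ·(43 - 37) - 17 ≡ 58. → (37, 58)
7Q: (37, 58) + (0, 59). λ = (59 - 58)/(0 - 37) ≡ 1/24 mod 61. 24⁻¹ ≡ 28 (mod 61), so λ ≡ 28.
  x = λ² - 37 - 0 = 784 - 37 ≡ 15; y = λ·(37 - 15) - 58 ≡ 9. → (15, 9)
8Q: (15, 9) + (0, 59). λ = (59 - 9)/(0 - 15) ≡ 50/46 mod 61. 46⁻¹ ≡ 4 (mod 61), so λ ≡ 17.
  x = λ² - 15 - 0 = 289 - 15 ≡ 30; y = λ·(15 - 30) - 9 ≡ 41. → (30, 41)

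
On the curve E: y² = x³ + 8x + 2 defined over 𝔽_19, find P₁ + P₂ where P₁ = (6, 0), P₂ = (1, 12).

(17, 15)

(6, 0) + (1, 12). λ = (12 - 0)/(1 - 6) ≡ 12/14 mod 19. 14⁻¹ ≡ 15 (mod 19), so λ ≡ 9.
  x = λ² - 6 - 1 = 81 - 7 ≡ 17; y = λ·(6 - 17) - 0 ≡ 15. → (17, 15)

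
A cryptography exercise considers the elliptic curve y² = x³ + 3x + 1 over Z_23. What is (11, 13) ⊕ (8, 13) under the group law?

(4, 10)

(11, 13) + (8, 13). λ = (13 - 13)/(8 - 11) ≡ 0/20 mod 23. 20⁻¹ ≡ 15 (mod 23) since 20·15 = 300 ≡ 1, so λ ≡ 0.
  x = λ² - 11 - 8 = 0 - 19 ≡ 4; y = λ·(11 - 4) - 13 ≡ 10. → (4, 10)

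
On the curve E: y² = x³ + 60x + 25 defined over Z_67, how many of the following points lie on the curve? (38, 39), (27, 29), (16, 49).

(38, 39): 39² ≡ 47, rhs ≡ 26 → off.
(27, 29): 29² ≡ 37, rhs ≡ 22 → off.
(16, 49): 49² ≡ 56, rhs ≡ 56 → on.

1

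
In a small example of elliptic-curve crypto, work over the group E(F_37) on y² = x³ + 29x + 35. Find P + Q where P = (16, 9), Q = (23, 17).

(16, 9) + (23, 17). λ = (17 - 9)/(23 - 16) ≡ 8/7 mod 37. 7⁻¹ ≡ 16 (mod 37) since 7·16 = 112 ≡ 1, so λ ≡ 17.
  x = λ² - 16 - 23 = 289 - 39 ≡ 28; y = λ·(16 - 28) - 9 ≡ 9. → (28, 9)

(28, 9)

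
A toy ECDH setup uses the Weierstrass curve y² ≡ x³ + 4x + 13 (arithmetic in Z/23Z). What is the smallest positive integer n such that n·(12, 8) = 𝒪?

2P: tangent at (12, 8): λ = (3·12² + 4)/(2·8) ≡ 22/16. 16⁻¹ ≡ 13 (mod 23) since 16·13 = 208 ≡ 1, so λ ≡ 22·13 ≡ 10.
  x = λ² - 12 - 12 = 100 - 24 ≡ 7; y = λ·(12 - 7) - 8 ≡ 19. → (7, 19)
3P: (7, 19) + (12, 8). λ = (8 - 19)/(12 - 7) ≡ 12/5 mod 23. 5⁻¹ ≡ 14 (mod 23), so λ ≡ 7.
  x = λ² - 7 - 12 = 49 - 19 ≡ 7; y = λ·(7 - 7) - 19 ≡ 4. → (7, 4)
4P: (7, 4) + (12, 8). λ = (8 - 4)/(12 - 7) ≡ 4/5 mod 23. 5⁻¹ ≡ 14 (mod 23), so λ ≡ 10.
  x = λ² - 7 - 12 = 100 - 19 ≡ 12; y = λ·(7 - 12) - 4 ≡ 15. → (12, 15)
5P: (12, 15) + (12, 8): same x and y₁ ≡ -y₂, so the sum is 𝒪.
5P = 𝒪, so the order is 5.

5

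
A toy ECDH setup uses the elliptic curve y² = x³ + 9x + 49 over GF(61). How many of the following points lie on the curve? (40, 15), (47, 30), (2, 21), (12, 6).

(40, 15): 15² ≡ 42, rhs ≡ 54 → off.
(47, 30): 30² ≡ 46, rhs ≡ 46 → on.
(2, 21): 21² ≡ 14, rhs ≡ 14 → on.
(12, 6): 6² ≡ 36, rhs ≡ 55 → off.

2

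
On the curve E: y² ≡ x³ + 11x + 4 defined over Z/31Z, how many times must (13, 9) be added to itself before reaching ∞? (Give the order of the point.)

2P: tangent at (13, 9): λ = (3·13² + 11)/(2·9) ≡ 22/18. 18⁻¹ ≡ 19 (mod 31), so λ ≡ 22·19 ≡ 15.
  x = λ² - 13 - 13 = 225 - 26 ≡ 13; y = λ·(13 - 13) - 9 ≡ 22. → (13, 22)
3P: (13, 22) + (13, 9): same x and y₁ ≡ -y₂, so the sum is ∞.
3P = ∞, so the order is 3.

3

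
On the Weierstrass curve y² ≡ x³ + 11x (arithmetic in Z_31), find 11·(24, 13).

Write Q = (24, 13).
Double-and-add on 11 = (1011)₂. Start with Q = (24, 13) for the leading 1-bit.
double: tangent at (24, 13): λ = (3·24² + 11)/(2·13) ≡ 3/26. 26⁻¹ ≡ 6 (mod 31) since 26·6 = 156 ≡ 1, so λ ≡ 3·6 ≡ 18.
  x = λ² - 24 - 24 = 324 - 48 ≡ 28; y = λ·(24 - 28) - 13 ≡ 8. → (28, 8)
double: tangent at (28, 8): λ = (3·28² + 11)/(2·8) ≡ 7/16. 16⁻¹ ≡ 2 (mod 31) since 16·2 = 32 ≡ 1, so λ ≡ 7·2 ≡ 14.
  x = λ² - 28 - 28 = 196 - 56 ≡ 16; y = λ·(28 - 16) - 8 ≡ 5. → (16, 5)
add Q: (16, 5) + (24, 13). λ = (13 - 5)/(24 - 16) ≡ 8/8 mod 31. 8⁻¹ ≡ 4 (mod 31), so λ ≡ 1.
  x = λ² - 16 - 24 = 1 - 40 ≡ 23; y = λ·(16 - 23) - 5 ≡ 19. → (23, 19)
double: tangent at (23, 19): λ = (3·23² + 11)/(2·19) ≡ 17/7. 7⁻¹ ≡ 9 (mod 31), so λ ≡ 17·9 ≡ 29.
  x = λ² - 23 - 23 = 841 - 46 ≡ 20; y = λ·(23 - 20) - 19 ≡ 6. → (20, 6)
add Q: (20, 6) + (24, 13). λ = (13 - 6)/(24 - 20) ≡ 7/4 mod 31. 4⁻¹ ≡ 8 (mod 31), so λ ≡ 25.
  x = λ² - 20 - 24 = 625 - 44 ≡ 23; y = λ·(20 - 23) - 6 ≡ 12. → (23, 12)

(23, 12)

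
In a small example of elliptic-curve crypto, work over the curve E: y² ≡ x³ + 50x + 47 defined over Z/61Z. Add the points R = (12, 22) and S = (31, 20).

(5, 19)

(12, 22) + (31, 20). λ = (20 - 22)/(31 - 12) ≡ 59/19 mod 61. 19⁻¹ ≡ 45 (mod 61), so λ ≡ 32.
  x = λ² - 12 - 31 = 1024 - 43 ≡ 5; y = λ·(12 - 5) - 22 ≡ 19. → (5, 19)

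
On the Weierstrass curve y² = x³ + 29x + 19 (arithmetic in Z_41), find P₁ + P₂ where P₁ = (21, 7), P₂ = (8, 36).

(21, 7) + (8, 36). λ = (36 - 7)/(8 - 21) ≡ 29/28 mod 41. 28⁻¹ ≡ 22 (mod 41), so λ ≡ 23.
  x = λ² - 21 - 8 = 529 - 29 ≡ 8; y = λ·(21 - 8) - 7 ≡ 5. → (8, 5)

(8, 5)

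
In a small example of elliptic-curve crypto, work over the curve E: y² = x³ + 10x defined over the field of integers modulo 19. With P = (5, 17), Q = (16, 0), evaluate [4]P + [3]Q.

First 4P:
Repeated addition: build up to 4P.
2P: tangent at (5, 17): λ = (3·5² + 10)/(2·17) ≡ 9/15. 15⁻¹ ≡ 14 (mod 19), so λ ≡ 9·14 ≡ 12.
  x = λ² - 5 - 5 = 144 - 10 ≡ 1; y = λ·(5 - 1) - 17 ≡ 12. → (1, 12)
3P: (1, 12) + (5, 17). λ = (17 - 12)/(5 - 1) ≡ 5/4 mod 19. 4⁻¹ ≡ 5 (mod 19) since 4·5 = 20 ≡ 1, so λ ≡ 6.
  x = λ² - 1 - 5 = 36 - 6 ≡ 11; y = λ·(1 - 11) - 12 ≡ 4. → (11, 4)
4P: (11, 4) + (5, 17). λ = (17 - 4)/(5 - 11) ≡ 13/13 mod 19. 13⁻¹ ≡ 3 (mod 19), so λ ≡ 1.
  x = λ² - 11 - 5 = 1 - 16 ≡ 4; y = λ·(11 - 4) - 4 ≡ 3. → (4, 3)
4P = (4, 3).
Next 3Q:
Repeated addition: build up to 3Q.
2Q: (16, 0) + (16, 0): same x and y₁ ≡ -y₂, so the sum is ∞.
3Q: ∞ + (16, 0) = (16, 0) (identity).
3Q = (16, 0).
Finally 4P + 3Q:
(4, 3) + (16, 0). λ = (0 - 3)/(16 - 4) ≡ 16/12 mod 19. 12⁻¹ ≡ 8 (mod 19), so λ ≡ 14.
  x = λ² - 4 - 16 = 196 - 20 ≡ 5; y = λ·(4 - 5) - 3 ≡ 2. → (5, 2)

(5, 2)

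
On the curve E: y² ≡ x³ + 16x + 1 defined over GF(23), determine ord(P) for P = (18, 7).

2P: tangent at (18, 7): λ = (3·18² + 16)/(2·7) ≡ 22/14. 14⁻¹ ≡ 5 (mod 23), so λ ≡ 22·5 ≡ 18.
  x = λ² - 18 - 18 = 324 - 36 ≡ 12; y = λ·(18 - 12) - 7 ≡ 9. → (12, 9)
3P: (12, 9) + (18, 7). λ = (7 - 9)/(18 - 12) ≡ 21/6 mod 23. 6⁻¹ ≡ 4 (mod 23), so λ ≡ 15.
  x = λ² - 12 - 18 = 225 - 30 ≡ 11; y = λ·(12 - 11) - 9 ≡ 6. → (11, 6)
4P: (11, 6) + (18, 7). λ = (7 - 6)/(18 - 11) ≡ 1/7 mod 23. 7⁻¹ ≡ 10 (mod 23), so λ ≡ 10.
  x = λ² - 11 - 18 = 100 - 29 ≡ 2; y = λ·(11 - 2) - 6 ≡ 15. → (2, 15)
5P: (2, 15) + (18, 7). λ = (7 - 15)/(18 - 2) ≡ 15/16 mod 23. 16⁻¹ ≡ 13 (mod 23), so λ ≡ 11.
  x = λ² - 2 - 18 = 121 - 20 ≡ 9; y = λ·(2 - 9) - 15 ≡ 0. → (9, 0)
6P: (9, 0) + (18, 7). λ = (7 - 0)/(18 - 9) ≡ 7/9 mod 23. 9⁻¹ ≡ 18 (mod 23), so λ ≡ 11.
  x = λ² - 9 - 18 = 121 - 27 ≡ 2; y = λ·(9 - 2) - 0 ≡ 8. → (2, 8)
7P: (2, 8) + (18, 7). λ = (7 - 8)/(18 - 2) ≡ 22/16 mod 23. 16⁻¹ ≡ 13 (mod 23) since 16·13 = 208 ≡ 1, so λ ≡ 10.
  x = λ² - 2 - 18 = 100 - 20 ≡ 11; y = λ·(2 - 11) - 8 ≡ 17. → (11, 17)
8P: (11, 17) + (18, 7). λ = (7 - 17)/(18 - 11) ≡ 13/7 mod 23. 7⁻¹ ≡ 10 (mod 23), so λ ≡ 15.
  x = λ² - 11 - 18 = 225 - 29 ≡ 12; y = λ·(11 - 12) - 17 ≡ 14. → (12, 14)
9P: (12, 14) + (18, 7). λ = (7 - 14)/(18 - 12) ≡ 16/6 mod 23. 6⁻¹ ≡ 4 (mod 23) since 6·4 = 24 ≡ 1, so λ ≡ 18.
  x = λ² - 12 - 18 = 324 - 30 ≡ 18; y = λ·(12 - 18) - 14 ≡ 16. → (18, 16)
10P: (18, 16) + (18, 7): same x and y₁ ≡ -y₂, so the sum is the point at infinity.
10P = the point at infinity, so the order is 10.

10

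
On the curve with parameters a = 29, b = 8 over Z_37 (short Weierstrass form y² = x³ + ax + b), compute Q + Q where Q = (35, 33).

(32, 21)

tangent at (35, 33): λ = (3·35² + 29)/(2·33) ≡ 4/29. 29⁻¹ ≡ 23 (mod 37), so λ ≡ 4·23 ≡ 18.
  x = λ² - 35 - 35 = 324 - 70 ≡ 32; y = λ·(35 - 32) - 33 ≡ 21. → (32, 21)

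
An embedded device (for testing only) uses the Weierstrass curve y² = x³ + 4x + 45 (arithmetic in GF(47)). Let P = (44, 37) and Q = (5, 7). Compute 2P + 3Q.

(39, 21)

First 2P:
Repeated addition: build up to 2P.
2P: tangent at (44, 37): λ = (3·44² + 4)/(2·37) ≡ 31/27. 27⁻¹ ≡ 7 (mod 47) since 27·7 = 189 ≡ 1, so λ ≡ 31·7 ≡ 29.
  x = λ² - 44 - 44 = 841 - 88 ≡ 1; y = λ·(44 - 1) - 37 ≡ 35. → (1, 35)
2P = (1, 35).
Next 3Q:
Repeated addition: build up to 3Q.
2Q: tangent at (5, 7): λ = (3·5² + 4)/(2·7) ≡ 32/14. 14⁻¹ ≡ 37 (mod 47) since 14·37 = 518 ≡ 1, so λ ≡ 32·37 ≡ 9.
  x = λ² - 5 - 5 = 81 - 10 ≡ 24; y = λ·(5 - 24) - 7 ≡ 10. → (24, 10)
3Q: (24, 10) + (5, 7). λ = (7 - 10)/(5 - 24) ≡ 44/28 mod 47. 28⁻¹ ≡ 42 (mod 47), so λ ≡ 15.
  x = λ² - 24 - 5 = 225 - 29 ≡ 8; y = λ·(24 - 8) - 10 ≡ 42. → (8, 42)
3Q = (8, 42).
Finally 2P + 3Q:
(1, 35) + (8, 42). λ = (42 - 35)/(8 - 1) ≡ 7/7 mod 47. 7⁻¹ ≡ 27 (mod 47), so λ ≡ 1.
  x = λ² - 1 - 8 = 1 - 9 ≡ 39; y = λ·(1 - 39) - 35 ≡ 21. → (39, 21)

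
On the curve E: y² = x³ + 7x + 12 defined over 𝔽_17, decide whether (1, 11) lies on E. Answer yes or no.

y² = 11² ≡ 2; x³ + 7x + 12 = 20 ≡ 3 (mod 17). 2 ≠ 3.

no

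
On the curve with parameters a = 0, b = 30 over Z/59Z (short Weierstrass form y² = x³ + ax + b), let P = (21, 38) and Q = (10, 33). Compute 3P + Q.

(10, 33)

First 3P:
Repeated addition: build up to 3P.
2P: tangent at (21, 38): λ = (3·21² + 0)/(2·38) ≡ 25/17. 17⁻¹ ≡ 7 (mod 59), so λ ≡ 25·7 ≡ 57.
  x = λ² - 21 - 21 = 3249 - 42 ≡ 21; y = λ·(21 - 21) - 38 ≡ 21. → (21, 21)
3P: (21, 21) + (21, 38): same x and y₁ ≡ -y₂, so the sum is ∞.
3P = ∞.
Finally 3P + Q:
∞ + (10, 33) = (10, 33) (identity).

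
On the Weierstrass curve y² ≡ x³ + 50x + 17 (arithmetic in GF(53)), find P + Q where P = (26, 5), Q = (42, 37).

(26, 5) + (42, 37). λ = (37 - 5)/(42 - 26) ≡ 32/16 mod 53. 16⁻¹ ≡ 10 (mod 53), so λ ≡ 2.
  x = λ² - 26 - 42 = 4 - 68 ≡ 42; y = λ·(26 - 42) - 5 ≡ 16. → (42, 16)

(42, 16)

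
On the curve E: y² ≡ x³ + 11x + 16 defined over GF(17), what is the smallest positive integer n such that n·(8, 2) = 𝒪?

2P: tangent at (8, 2): λ = (3·8² + 11)/(2·2) ≡ 16/4. 4⁻¹ ≡ 13 (mod 17), so λ ≡ 16·13 ≡ 4.
  x = λ² - 8 - 8 = 16 - 16 ≡ 0; y = λ·(8 - 0) - 2 ≡ 13. → (0, 13)
3P: (0, 13) + (8, 2). λ = (2 - 13)/(8 - 0) ≡ 6/8 mod 17. 8⁻¹ ≡ 15 (mod 17), so λ ≡ 5.
  x = λ² - 0 - 8 = 25 - 8 ≡ 0; y = λ·(0 - 0) - 13 ≡ 4. → (0, 4)
4P: (0, 4) + (8, 2). λ = (2 - 4)/(8 - 0) ≡ 15/8 mod 17. 8⁻¹ ≡ 15 (mod 17), so λ ≡ 4.
  x = λ² - 0 - 8 = 16 - 8 ≡ 8; y = λ·(0 - 8) - 4 ≡ 15. → (8, 15)
5P: (8, 15) + (8, 2): same x and y₁ ≡ -y₂, so the sum is 𝒪.
5P = 𝒪, so the order is 5.

5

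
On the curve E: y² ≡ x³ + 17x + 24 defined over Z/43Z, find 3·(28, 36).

Write P = (28, 36).
Repeated addition: build up to 3P.
2P: tangent at (28, 36): λ = (3·28² + 17)/(2·36) ≡ 4/29. 29⁻¹ ≡ 3 (mod 43) since 29·3 = 87 ≡ 1, so λ ≡ 4·3 ≡ 12.
  x = λ² - 28 - 28 = 144 - 56 ≡ 2; y = λ·(28 - 2) - 36 ≡ 18. → (2, 18)
3P: (2, 18) + (28, 36). λ = (36 - 18)/(28 - 2) ≡ 18/26 mod 43. 26⁻¹ ≡ 5 (mod 43), so λ ≡ 4.
  x = λ² - 2 - 28 = 16 - 30 ≡ 29; y = λ·(2 - 29) - 18 ≡ 3. → (29, 3)

(29, 3)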